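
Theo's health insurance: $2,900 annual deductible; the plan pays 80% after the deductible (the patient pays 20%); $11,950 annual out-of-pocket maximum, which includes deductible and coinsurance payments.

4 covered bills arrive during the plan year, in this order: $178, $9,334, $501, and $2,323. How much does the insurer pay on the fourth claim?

Bill 1, $178: all of it applies to the deductible. Patient owes $178 (running OOP $178). Plan pays $178 − $178 = $0.
Bill 2, $9,334: $2,722 to deductible, leaving $6,612; 20% of $6,612 = $1,322.40. Patient pays $4,044.40; OOP now $4,222.40. Plan pays $9,334 − $4,044.40 = $5,289.60.
Bill 3, $501: deductible already satisfied, so patient's share is 20% × $501 = $100.20. Patient owes $100.20 (running OOP $4,322.60). Insurer: $501 − $100.20 = $400.80.
Bill 4, $2,323: deductible met; 20% of $2,323 = $464.60. Patient pays $464.60; OOP now $4,787.20. Plan pays $2,323 − $464.60 = $1,858.40.

$1,858.40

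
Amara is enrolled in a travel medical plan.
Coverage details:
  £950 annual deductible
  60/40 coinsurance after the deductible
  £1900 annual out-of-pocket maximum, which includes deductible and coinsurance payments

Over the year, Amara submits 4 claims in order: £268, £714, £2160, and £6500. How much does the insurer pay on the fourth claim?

£6426.80

Claim 1 (£268): fully absorbed by the deductible. Traveler pays £268; OOP now £268. Insurer: £268 − £268 = £0.
Claim 2 (£714): £682 to deductible, leaving £32; coinsurance £32 × 40% = £12.80. Cost to traveler: £694.80. OOP to date £962.80. Insurer: £714 − £694.80 = £19.20.
Claim 3 (£2160): deductible already satisfied, so traveler's share is 40% × £2160 = £864. Traveler owes £864 (running OOP £1826.80). Plan pays £2160 − £864 = £1296.
Claim 4 (£6500): deductible met; 40% of £6500 = £2600. That would push OOP to £4426.80, over the £1900 cap, so traveler pays £1900 − £1826.80 = £73.20. Insurer: £6500 − £73.20 = £6426.80.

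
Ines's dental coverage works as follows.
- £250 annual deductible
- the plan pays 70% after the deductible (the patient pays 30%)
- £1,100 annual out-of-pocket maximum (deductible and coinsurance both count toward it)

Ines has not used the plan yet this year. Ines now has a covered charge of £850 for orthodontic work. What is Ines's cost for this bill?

Deductible not yet touched, so the first £250 of the bill goes to the deductible.
After the £250 deductible portion, £850 − £250 = £600 is subject to coinsurance.
Patient's 30% share of £600 is £180.
Patient responsibility before any cap: £250 + £180 = £430.
Total out-of-pocket so far would be £0 + £430 = £430, below the £1,100 cap — no reduction.

£430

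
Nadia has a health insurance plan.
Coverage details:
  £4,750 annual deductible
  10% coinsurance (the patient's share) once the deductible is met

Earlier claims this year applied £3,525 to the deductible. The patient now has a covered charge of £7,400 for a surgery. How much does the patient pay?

£1,842.50

Deductible still to meet: £4,750 − £3,525 = £1,225.
After the £1,225 deductible portion, £7,400 − £1,225 = £6,175 is subject to coinsurance.
Patient's 10% share of £6,175 is £617.50.
That puts the patient's cost at £1,225 + £617.50 = £1,842.50.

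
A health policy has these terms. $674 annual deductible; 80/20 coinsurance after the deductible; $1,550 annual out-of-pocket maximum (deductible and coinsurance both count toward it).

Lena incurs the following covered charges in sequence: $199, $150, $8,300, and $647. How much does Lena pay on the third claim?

Bill 1, $199: entire amount goes to the deductible. Cost to patient: $199. OOP to date $199.
Bill 2, $150: fully absorbed by the deductible. Patient pays $150; OOP now $349.
Bill 3, $8,300: $325 to deductible, leaving $7,975; 20% of $7,975 = $1,595. Claim cost before the cap: $325 + $1,595 = $1,920. That would push OOP to $2,269, over the $1,550 cap, so patient pays $1,550 − $349 = $1,201.

$1,201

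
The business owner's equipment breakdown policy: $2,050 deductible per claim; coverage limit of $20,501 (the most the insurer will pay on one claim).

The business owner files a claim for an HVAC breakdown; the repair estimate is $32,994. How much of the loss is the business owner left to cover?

$12,493

After the deductible, $32,994 − $2,050 = $30,944 remains.
Since $30,944 > $20,501, the payout is capped at $20,501.
Business owner's share is the uncovered remainder: $32,994 − $20,501 = $12,493.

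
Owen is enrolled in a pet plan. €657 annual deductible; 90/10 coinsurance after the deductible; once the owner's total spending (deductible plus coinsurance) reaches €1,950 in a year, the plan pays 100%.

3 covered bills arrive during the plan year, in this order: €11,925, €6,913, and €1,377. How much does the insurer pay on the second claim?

€6,746.80

#1 (€11,925): €657 to deductible, leaving €11,268; owner's 10% is €1,126.80. Cost to owner: €1,783.80. OOP to date €1,783.80. Insurer: €11,925 − €1,783.80 = €10,141.20.
#2 (€6,913): deductible met; 10% of €6,913 = €691.30. That would push OOP to €2,475.10, over the €1,950 cap, so owner pays €1,950 − €1,783.80 = €166.20. Plan pays €6,913 − €166.20 = €6,746.80.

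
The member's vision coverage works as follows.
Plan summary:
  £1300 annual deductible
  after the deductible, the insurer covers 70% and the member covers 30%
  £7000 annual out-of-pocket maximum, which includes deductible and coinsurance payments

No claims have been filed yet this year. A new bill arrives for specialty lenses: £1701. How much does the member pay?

Deductible not yet touched, so the first £1300 of the bill goes to the deductible.
That leaves £1701 − £1300 = £401 for coinsurance.
Coinsurance: £401 × 30% = £120.30.
That puts the member's cost at £1300 + £120.30 = £1420.30 before any cap.
Total out-of-pocket so far would be £0 + £1420.30 = £1420.30, below the £7000 cap — no reduction.

£1420.30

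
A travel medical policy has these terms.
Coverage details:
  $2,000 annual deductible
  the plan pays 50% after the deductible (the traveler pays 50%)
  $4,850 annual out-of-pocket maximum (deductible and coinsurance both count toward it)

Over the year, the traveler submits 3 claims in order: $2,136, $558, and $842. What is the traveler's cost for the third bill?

$421

Claim 1 — $2,136: $2,000 to deductible, leaving $136; coinsurance $136 × 50% = $68. Cost to traveler: $2,068. OOP to date $2,068.
Claim 2 — $558: deductible met; 50% of $558 = $279. Traveler owes $279 (running OOP $2,347).
Claim 3 — $842: deductible already satisfied, so traveler's share is 50% × $842 = $421. Cost to traveler: $421. OOP to date $2,768.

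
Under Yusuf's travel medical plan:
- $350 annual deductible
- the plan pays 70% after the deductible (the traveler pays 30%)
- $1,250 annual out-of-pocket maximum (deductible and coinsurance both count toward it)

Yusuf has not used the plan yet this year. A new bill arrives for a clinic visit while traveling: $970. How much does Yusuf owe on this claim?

$536

Nothing has been paid toward the $350 deductible, so the first $350 of this charge is applied there.
The remaining $620 (= $970 − $350) moves to coinsurance.
Traveler's 30% share of $620 is $186.
That puts the traveler's cost at $350 + $186 = $536 before any cap.
Year-to-date out-of-pocket becomes $0 + $536 = $536, still under the $1,250 maximum, so no cap applies.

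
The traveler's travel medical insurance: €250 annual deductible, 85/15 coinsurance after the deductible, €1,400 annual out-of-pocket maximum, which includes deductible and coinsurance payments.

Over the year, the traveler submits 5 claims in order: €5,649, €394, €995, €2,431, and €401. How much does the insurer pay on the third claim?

€845.75

#1 (€5,649): €250 to deductible, leaving €5,399; 15% of €5,399 = €809.85. Cost to traveler: €1,059.85. OOP to date €1,059.85. Plan pays €5,649 − €1,059.85 = €4,589.15.
#2 (€394): deductible already satisfied, so traveler's share is 15% × €394 = €59.10. Traveler owes €59.10 (running OOP €1,118.95). Plan pays €394 − €59.10 = €334.90.
#3 (€995): deductible already satisfied, so traveler's share is 15% × €995 = €149.25. Traveler owes €149.25 (running OOP €1,268.20). Plan pays €995 − €149.25 = €845.75.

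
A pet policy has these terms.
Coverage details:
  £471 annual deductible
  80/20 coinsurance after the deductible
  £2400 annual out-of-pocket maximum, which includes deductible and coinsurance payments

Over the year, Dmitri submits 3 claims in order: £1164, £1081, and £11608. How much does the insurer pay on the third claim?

£10033.80

Bill 1, £1164: deductible takes £471, £693 remains; owner's 20% is £138.60. Owner pays £609.60; OOP now £609.60. Insurer: £1164 − £609.60 = £554.40.
Bill 2, £1081: 20% coinsurance on £1081 = £216.20. Owner pays £216.20; OOP now £825.80. Insurer: £1081 − £216.20 = £864.80.
Bill 3, £11608: deductible met; 20% of £11608 = £2321.60. Adding that to £825.80 gives £3147.40, past the £2400 cap; owner pays only £2400 − £825.80 = £1574.20. Plan pays £11608 − £1574.20 = £10033.80.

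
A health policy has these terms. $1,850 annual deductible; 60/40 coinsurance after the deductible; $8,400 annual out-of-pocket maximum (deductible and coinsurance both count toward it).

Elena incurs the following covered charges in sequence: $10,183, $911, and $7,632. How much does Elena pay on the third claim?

$2,852.40

#1 ($10,183): $1,850 to deductible, leaving $8,333; 40% of $8,333 = $3,333.20. Patient owes $5,183.20 (running OOP $5,183.20).
#2 ($911): 40% coinsurance on $911 = $364.40. Patient owes $364.40 (running OOP $5,547.60).
#3 ($7,632): deductible already satisfied, so patient's share is 40% × $7,632 = $3,052.80. Adding that to $5,547.60 gives $8,600.40, past the $8,400 cap; patient pays only $8,400 − $5,547.60 = $2,852.40.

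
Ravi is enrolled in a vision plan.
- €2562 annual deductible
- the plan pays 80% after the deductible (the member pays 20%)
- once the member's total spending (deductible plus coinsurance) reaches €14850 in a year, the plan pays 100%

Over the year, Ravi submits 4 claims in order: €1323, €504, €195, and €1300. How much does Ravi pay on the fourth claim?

€692

Claim 1 — €1323: all of it applies to the deductible. Member owes €1323 (running OOP €1323).
Claim 2 — €504: fully absorbed by the deductible. Member pays €504; OOP now €1827.
Claim 3 — €195: fully absorbed by the deductible. Member pays €195; OOP now €2022.
Claim 4 — €1300: €540 to deductible, leaving €760; 20% of €760 = €152. Cost to member: €692. OOP to date €2714.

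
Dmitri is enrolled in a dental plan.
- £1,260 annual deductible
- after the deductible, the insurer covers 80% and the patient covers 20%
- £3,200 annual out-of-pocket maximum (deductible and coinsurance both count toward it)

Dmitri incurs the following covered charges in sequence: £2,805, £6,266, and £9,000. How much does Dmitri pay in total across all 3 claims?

#1 (£2,805): deductible takes £1,260, £1,545 remains; patient's 20% is £309. Patient owes £1,569 (running OOP £1,569).
#2 (£6,266): 20% coinsurance on £6,266 = £1,253.20. Patient pays £1,253.20; OOP now £2,822.20.
#3 (£9,000): 20% coinsurance on £9,000 = £1,800. Adding that to £2,822.20 gives £4,622.20, past the £3,200 cap; patient pays only £3,200 − £2,822.20 = £377.80.
Summing the patient's payments: £1,569 + £1,253.20 + £377.80 = £3,200.

£3,200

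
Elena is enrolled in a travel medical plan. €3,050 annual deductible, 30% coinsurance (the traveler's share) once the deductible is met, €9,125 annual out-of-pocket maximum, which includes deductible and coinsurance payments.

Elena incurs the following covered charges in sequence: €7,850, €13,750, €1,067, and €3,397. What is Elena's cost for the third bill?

€320.10

Claim 1 — €7,850: €3,050 finishes the deductible; €4,800 goes to coinsurance; 30% of €4,800 = €1,440. Traveler pays €4,490; OOP now €4,490.
Claim 2 — €13,750: 30% coinsurance on €13,750 = €4,125. Traveler owes €4,125 (running OOP €8,615).
Claim 3 — €1,067: deductible already satisfied, so traveler's share is 30% × €1,067 = €320.10. Traveler pays €320.10; OOP now €8,935.10.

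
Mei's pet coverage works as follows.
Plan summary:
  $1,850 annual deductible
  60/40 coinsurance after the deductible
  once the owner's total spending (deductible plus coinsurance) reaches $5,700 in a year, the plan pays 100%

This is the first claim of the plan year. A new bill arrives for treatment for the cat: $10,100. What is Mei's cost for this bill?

The full $1,850 deductible is still open; $1,850 of this bill applies to it.
After the $1,850 deductible portion, $10,100 − $1,850 = $8,250 is subject to coinsurance.
40% of $8,250 = $3,300 falls to the owner.
That puts the owner's cost at $1,850 + $3,300 = $5,150 before any cap.
Year-to-date out-of-pocket becomes $0 + $5,150 = $5,150, still under the $5,700 maximum, so no cap applies.

$5,150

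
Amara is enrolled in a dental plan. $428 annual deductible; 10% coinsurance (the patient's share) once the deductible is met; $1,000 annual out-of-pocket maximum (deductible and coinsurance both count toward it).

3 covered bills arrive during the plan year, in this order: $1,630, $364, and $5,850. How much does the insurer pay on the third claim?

$5,434.60

#1 ($1,630): $428 to deductible, leaving $1,202; 10% of $1,202 = $120.20. Cost to patient: $548.20. OOP to date $548.20. Plan pays $1,630 − $548.20 = $1,081.80.
#2 ($364): deductible already satisfied, so patient's share is 10% × $364 = $36.40. Patient pays $36.40; OOP now $584.60. Insurer: $364 − $36.40 = $327.60.
#3 ($5,850): deductible already satisfied, so patient's share is 10% × $5,850 = $585. That would push OOP to $1,169.60, over the $1,000 cap, so patient pays $1,000 − $584.60 = $415.40. Plan pays $5,850 − $415.40 = $5,434.60.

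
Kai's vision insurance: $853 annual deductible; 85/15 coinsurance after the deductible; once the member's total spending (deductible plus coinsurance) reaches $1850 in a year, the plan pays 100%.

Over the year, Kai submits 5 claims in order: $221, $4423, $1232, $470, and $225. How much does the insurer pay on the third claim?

$1047.20

Claim 1 ($221): all of it applies to the deductible. Member pays $221; OOP now $221. Plan pays $221 − $221 = $0.
Claim 2 ($4423): $632 finishes the deductible; $3791 goes to coinsurance; 15% of $3791 = $568.65. Member pays $1200.65; OOP now $1421.65. Plan pays $4423 − $1200.65 = $3222.35.
Claim 3 ($1232): deductible met; 15% of $1232 = $184.80. Cost to member: $184.80. OOP to date $1606.45. Plan pays $1232 − $184.80 = $1047.20.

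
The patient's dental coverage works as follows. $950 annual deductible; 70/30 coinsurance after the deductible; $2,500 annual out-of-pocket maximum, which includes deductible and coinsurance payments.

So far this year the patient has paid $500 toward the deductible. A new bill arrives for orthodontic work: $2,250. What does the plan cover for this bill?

$1,260

$500 of the $950 deductible is already met, leaving $450.
That leaves $2,250 − $450 = $1,800 for coinsurance.
30% of $1,800 = $540 falls to the patient.
So the patient owes $450 + $540 = $990 before any cap.
Year-to-date out-of-pocket becomes $500 + $990 = $1,490, still under the $2,500 maximum, so no cap applies.
Insurer pays the balance: $2,250 − $990 = $1,260.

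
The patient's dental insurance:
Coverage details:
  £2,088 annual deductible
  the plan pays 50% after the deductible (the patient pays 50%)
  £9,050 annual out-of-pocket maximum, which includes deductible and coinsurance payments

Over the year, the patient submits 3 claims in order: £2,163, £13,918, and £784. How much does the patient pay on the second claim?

#1 (£2,163): £2,088 finishes the deductible; £75 goes to coinsurance; 50% of £75 = £37.50. Patient owes £2,125.50 (running OOP £2,125.50).
#2 (£13,918): deductible already satisfied, so patient's share is 50% × £13,918 = £6,959. OOP would hit £9,084.50 > £9,050, so the cap limits the patient to £9,050 − £2,125.50 = £6,924.50.

£6,924.50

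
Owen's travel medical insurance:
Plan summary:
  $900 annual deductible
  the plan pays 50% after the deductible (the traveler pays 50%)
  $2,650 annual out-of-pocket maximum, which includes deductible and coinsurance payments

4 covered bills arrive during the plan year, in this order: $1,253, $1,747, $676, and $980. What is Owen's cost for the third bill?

Claim 1 — $1,253: $900 finishes the deductible; $353 goes to coinsurance; traveler's 50% is $176.50. Traveler owes $1,076.50 (running OOP $1,076.50).
Claim 2 — $1,747: deductible met; 50% of $1,747 = $873.50. Cost to traveler: $873.50. OOP to date $1,950.
Claim 3 — $676: 50% coinsurance on $676 = $338. Cost to traveler: $338. OOP to date $2,288.

$338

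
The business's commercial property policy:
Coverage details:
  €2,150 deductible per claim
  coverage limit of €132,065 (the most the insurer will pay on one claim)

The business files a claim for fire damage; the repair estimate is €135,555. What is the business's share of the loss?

After the deductible, €135,555 − €2,150 = €133,405 remains.
Since €133,405 > €132,065, the payout is capped at €132,065.
The business bears the rest of the original loss: €135,555 − €132,065 = €3,490.

€3,490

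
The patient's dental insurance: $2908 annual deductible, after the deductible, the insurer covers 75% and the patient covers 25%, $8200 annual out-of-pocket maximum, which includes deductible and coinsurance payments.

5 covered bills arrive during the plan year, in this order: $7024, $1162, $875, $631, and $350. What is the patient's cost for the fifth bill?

$87.50

Claim 1 — $7024: $2908 to deductible, leaving $4116; coinsurance $4116 × 25% = $1029. Cost to patient: $3937. OOP to date $3937.
Claim 2 — $1162: deductible met; 25% of $1162 = $290.50. Cost to patient: $290.50. OOP to date $4227.50.
Claim 3 — $875: deductible already satisfied, so patient's share is 25% × $875 = $218.75. Cost to patient: $218.75. OOP to date $4446.25.
Claim 4 — $631: 25% coinsurance on $631 = $157.75. Cost to patient: $157.75. OOP to date $4604.
Claim 5 — $350: deductible met; 25% of $350 = $87.50. Patient owes $87.50 (running OOP $4691.50).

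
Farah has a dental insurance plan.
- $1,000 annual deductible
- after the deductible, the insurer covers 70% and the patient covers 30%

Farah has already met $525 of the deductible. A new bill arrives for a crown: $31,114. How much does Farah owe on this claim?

$525 of the $1,000 deductible is already met, leaving $475.
After the $475 deductible portion, $31,114 − $475 = $30,639 is subject to coinsurance.
Patient's 30% share of $30,639 is $9,191.70.
That puts the patient's cost at $475 + $9,191.70 = $9,666.70.

$9,666.70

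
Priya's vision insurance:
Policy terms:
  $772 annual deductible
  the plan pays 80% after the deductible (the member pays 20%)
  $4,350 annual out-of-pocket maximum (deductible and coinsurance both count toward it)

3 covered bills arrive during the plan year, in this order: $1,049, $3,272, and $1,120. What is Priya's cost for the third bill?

Bill 1, $1,049: $772 finishes the deductible; $277 goes to coinsurance; 20% of $277 = $55.40. Member owes $827.40 (running OOP $827.40).
Bill 2, $3,272: deductible already satisfied, so member's share is 20% × $3,272 = $654.40. Cost to member: $654.40. OOP to date $1,481.80.
Bill 3, $1,120: deductible met; 20% of $1,120 = $224. Member owes $224 (running OOP $1,705.80).

$224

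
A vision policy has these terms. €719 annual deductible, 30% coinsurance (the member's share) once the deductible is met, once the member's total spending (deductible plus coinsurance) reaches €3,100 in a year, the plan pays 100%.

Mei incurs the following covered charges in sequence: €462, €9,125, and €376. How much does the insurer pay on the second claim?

€6,487

#1 (€462): entire amount goes to the deductible. Member pays €462; OOP now €462. Plan pays €462 − €462 = €0.
#2 (€9,125): deductible takes €257, €8,868 remains; member's 30% is €2,660.40. Claim cost before the cap: €257 + €2,660.40 = €2,917.40. OOP would hit €3,379.40 > €3,100, so the cap limits the member to €3,100 − €462 = €2,638. Insurer: €9,125 − €2,638 = €6,487.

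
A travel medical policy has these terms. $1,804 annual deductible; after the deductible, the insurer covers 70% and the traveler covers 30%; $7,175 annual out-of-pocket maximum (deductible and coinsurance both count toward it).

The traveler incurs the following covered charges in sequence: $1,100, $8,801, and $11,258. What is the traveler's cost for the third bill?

$2,941.90

#1 ($1,100): all of it applies to the deductible. Traveler pays $1,100; OOP now $1,100.
#2 ($8,801): $704 to deductible, leaving $8,097; 30% of $8,097 = $2,429.10. Traveler owes $3,133.10 (running OOP $4,233.10).
#3 ($11,258): deductible already satisfied, so traveler's share is 30% × $11,258 = $3,377.40. Adding that to $4,233.10 gives $7,610.50, past the $7,175 cap; traveler pays only $7,175 − $4,233.10 = $2,941.90.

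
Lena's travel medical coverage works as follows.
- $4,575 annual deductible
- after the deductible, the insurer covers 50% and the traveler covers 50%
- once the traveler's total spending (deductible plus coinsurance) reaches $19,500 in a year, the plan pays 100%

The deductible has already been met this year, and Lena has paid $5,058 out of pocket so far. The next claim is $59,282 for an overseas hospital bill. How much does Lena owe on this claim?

With the deductible met, the entire $59,282 is subject to coinsurance.
Coinsurance: $59,282 × 50% = $29,641.
Adding $29,641 to the $5,058 already spent would give $34,699, which exceeds the $19,500 cap; the traveler pays just $19,500 − $5,058 = $14,442.

$14,442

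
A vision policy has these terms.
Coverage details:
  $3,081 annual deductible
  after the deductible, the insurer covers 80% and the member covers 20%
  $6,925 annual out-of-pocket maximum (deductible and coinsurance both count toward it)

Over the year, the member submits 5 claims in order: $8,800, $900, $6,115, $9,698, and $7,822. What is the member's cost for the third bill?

$1,223

#1 ($8,800): deductible takes $3,081, $5,719 remains; 20% of $5,719 = $1,143.80. Member pays $4,224.80; OOP now $4,224.80.
#2 ($900): deductible met; 20% of $900 = $180. Cost to member: $180. OOP to date $4,404.80.
#3 ($6,115): deductible met; 20% of $6,115 = $1,223. Member owes $1,223 (running OOP $5,627.80).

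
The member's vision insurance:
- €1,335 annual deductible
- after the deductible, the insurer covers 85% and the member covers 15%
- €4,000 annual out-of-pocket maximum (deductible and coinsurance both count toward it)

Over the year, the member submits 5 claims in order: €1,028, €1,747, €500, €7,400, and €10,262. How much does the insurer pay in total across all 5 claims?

Bill 1, €1,028: all of it applies to the deductible. Member pays €1,028; OOP now €1,028. Plan pays €1,028 − €1,028 = €0.
Bill 2, €1,747: deductible takes €307, €1,440 remains; member's 15% is €216. Member pays €523; OOP now €1,551. Plan pays €1,747 − €523 = €1,224.
Bill 3, €500: 15% coinsurance on €500 = €75. Member owes €75 (running OOP €1,626). Insurer: €500 − €75 = €425.
Bill 4, €7,400: 15% coinsurance on €7,400 = €1,110. Cost to member: €1,110. OOP to date €2,736. Insurer: €7,400 − €1,110 = €6,290.
Bill 5, €10,262: deductible already satisfied, so member's share is 15% × €10,262 = €1,539.30. Adding that to €2,736 gives €4,275.30, past the €4,000 cap; member pays only €4,000 − €2,736 = €1,264. Plan pays €10,262 − €1,264 = €8,998.
Insurer total: €0 + €1,224 + €425 + €6,290 + €8,998 = €16,937.

€16,937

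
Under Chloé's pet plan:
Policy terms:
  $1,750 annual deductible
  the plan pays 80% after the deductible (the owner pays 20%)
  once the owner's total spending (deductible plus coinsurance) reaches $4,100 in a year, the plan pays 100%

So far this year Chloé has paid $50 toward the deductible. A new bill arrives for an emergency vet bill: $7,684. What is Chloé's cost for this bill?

Deductible still to meet: $1,750 − $50 = $1,700.
That leaves $7,684 − $1,700 = $5,984 for coinsurance.
20% of $5,984 = $1,196.80 falls to the owner.
Owner responsibility before any cap: $1,700 + $1,196.80 = $2,896.80.
Total out-of-pocket so far would be $50 + $2,896.80 = $2,946.80, below the $4,100 cap — no reduction.

$2,896.80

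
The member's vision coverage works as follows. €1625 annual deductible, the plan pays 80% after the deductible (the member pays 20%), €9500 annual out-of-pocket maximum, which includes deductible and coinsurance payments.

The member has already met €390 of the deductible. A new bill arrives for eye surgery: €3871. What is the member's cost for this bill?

€1762.20

Deductible still to meet: €1625 − €390 = €1235.
The remaining €2636 (= €3871 − €1235) moves to coinsurance.
Member's 20% share of €2636 is €527.20.
That puts the member's cost at €1235 + €527.20 = €1762.20 before any cap.
Year-to-date out-of-pocket becomes €390 + €1762.20 = €2152.20, still under the €9500 maximum, so no cap applies.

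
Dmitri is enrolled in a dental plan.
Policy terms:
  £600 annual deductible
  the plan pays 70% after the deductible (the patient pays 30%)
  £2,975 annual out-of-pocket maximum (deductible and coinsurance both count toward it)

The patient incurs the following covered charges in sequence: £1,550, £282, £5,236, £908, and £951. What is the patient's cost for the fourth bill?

£272.40

Claim 1 — £1,550: deductible takes £600, £950 remains; 30% of £950 = £285. Cost to patient: £885. OOP to date £885.
Claim 2 — £282: 30% coinsurance on £282 = £84.60. Patient pays £84.60; OOP now £969.60.
Claim 3 — £5,236: deductible met; 30% of £5,236 = £1,570.80. Patient owes £1,570.80 (running OOP £2,540.40).
Claim 4 — £908: 30% coinsurance on £908 = £272.40. Patient owes £272.40 (running OOP £2,812.80).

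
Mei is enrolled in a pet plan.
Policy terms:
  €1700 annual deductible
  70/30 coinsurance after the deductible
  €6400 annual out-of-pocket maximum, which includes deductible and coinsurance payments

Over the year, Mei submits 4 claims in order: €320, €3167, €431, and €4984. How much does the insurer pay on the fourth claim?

€3488.80

#1 (€320): fully absorbed by the deductible. Owner pays €320; OOP now €320. Insurer: €320 − €320 = €0.
#2 (€3167): deductible takes €1380, €1787 remains; coinsurance €1787 × 30% = €536.10. Owner owes €1916.10 (running OOP €2236.10). Plan pays €3167 − €1916.10 = €1250.90.
#3 (€431): deductible already satisfied, so owner's share is 30% × €431 = €129.30. Owner owes €129.30 (running OOP €2365.40). Plan pays €431 − €129.30 = €301.70.
#4 (€4984): deductible already satisfied, so owner's share is 30% × €4984 = €1495.20. Owner pays €1495.20; OOP now €3860.60. Plan pays €4984 − €1495.20 = €3488.80.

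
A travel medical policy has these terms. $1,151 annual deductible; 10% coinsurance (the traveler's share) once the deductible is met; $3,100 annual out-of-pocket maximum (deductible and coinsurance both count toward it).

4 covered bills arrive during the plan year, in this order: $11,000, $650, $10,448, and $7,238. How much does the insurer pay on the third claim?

$9,548.90

#1 ($11,000): $1,151 to deductible, leaving $9,849; 10% of $9,849 = $984.90. Traveler pays $2,135.90; OOP now $2,135.90. Insurer: $11,000 − $2,135.90 = $8,864.10.
#2 ($650): deductible already satisfied, so traveler's share is 10% × $650 = $65. Traveler pays $65; OOP now $2,200.90. Plan pays $650 − $65 = $585.
#3 ($10,448): deductible met; 10% of $10,448 = $1,044.80. Adding that to $2,200.90 gives $3,245.70, past the $3,100 cap; traveler pays only $3,100 − $2,200.90 = $899.10. Plan pays $10,448 − $899.10 = $9,548.90.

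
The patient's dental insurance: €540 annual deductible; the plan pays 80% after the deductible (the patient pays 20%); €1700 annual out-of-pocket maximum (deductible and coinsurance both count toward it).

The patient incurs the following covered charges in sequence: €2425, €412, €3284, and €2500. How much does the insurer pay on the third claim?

€2627.20

#1 (€2425): €540 finishes the deductible; €1885 goes to coinsurance; 20% of €1885 = €377. Patient owes €917 (running OOP €917). Plan pays €2425 − €917 = €1508.
#2 (€412): deductible already satisfied, so patient's share is 20% × €412 = €82.40. Cost to patient: €82.40. OOP to date €999.40. Insurer: €412 − €82.40 = €329.60.
#3 (€3284): deductible met; 20% of €3284 = €656.80. Cost to patient: €656.80. OOP to date €1656.20. Plan pays €3284 − €656.80 = €2627.20.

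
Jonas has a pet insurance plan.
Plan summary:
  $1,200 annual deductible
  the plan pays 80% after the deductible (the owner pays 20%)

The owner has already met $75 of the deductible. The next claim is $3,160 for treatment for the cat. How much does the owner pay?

$1,532

Remaining deductible: $1,200 − $75 = $1,125.
That leaves $3,160 − $1,125 = $2,035 for coinsurance.
Coinsurance: $2,035 × 20% = $407.
So the owner owes $1,125 + $407 = $1,532.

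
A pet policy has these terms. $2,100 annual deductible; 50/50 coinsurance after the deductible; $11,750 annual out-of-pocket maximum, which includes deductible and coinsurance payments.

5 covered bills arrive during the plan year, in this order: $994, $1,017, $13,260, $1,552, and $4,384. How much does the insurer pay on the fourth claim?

$776

#1 ($994): entire amount goes to the deductible. Owner owes $994 (running OOP $994). Plan pays $994 − $994 = $0.
#2 ($1,017): entire amount goes to the deductible. Owner pays $1,017; OOP now $2,011. Plan pays $1,017 − $1,017 = $0.
#3 ($13,260): $89 finishes the deductible; $13,171 goes to coinsurance; 50% of $13,171 = $6,585.50. Owner owes $6,674.50 (running OOP $8,685.50). Insurer: $13,260 − $6,674.50 = $6,585.50.
#4 ($1,552): 50% coinsurance on $1,552 = $776. Owner pays $776; OOP now $9,461.50. Plan pays $1,552 − $776 = $776.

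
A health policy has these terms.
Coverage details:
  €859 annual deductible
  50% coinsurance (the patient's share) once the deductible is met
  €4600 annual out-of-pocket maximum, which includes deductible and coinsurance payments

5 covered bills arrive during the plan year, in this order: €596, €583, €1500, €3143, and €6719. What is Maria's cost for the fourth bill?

€1571.50

Claim 1 — €596: fully absorbed by the deductible. Patient owes €596 (running OOP €596).
Claim 2 — €583: €263 to deductible, leaving €320; coinsurance €320 × 50% = €160. Patient owes €423 (running OOP €1019).
Claim 3 — €1500: deductible already satisfied, so patient's share is 50% × €1500 = €750. Patient pays €750; OOP now €1769.
Claim 4 — €3143: 50% coinsurance on €3143 = €1571.50. Cost to patient: €1571.50. OOP to date €3340.50.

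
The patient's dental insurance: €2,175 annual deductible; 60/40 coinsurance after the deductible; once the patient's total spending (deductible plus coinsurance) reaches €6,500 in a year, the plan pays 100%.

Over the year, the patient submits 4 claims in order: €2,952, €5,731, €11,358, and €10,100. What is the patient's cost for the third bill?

€1,721.80

Claim 1 — €2,952: deductible takes €2,175, €777 remains; 40% of €777 = €310.80. Patient pays €2,485.80; OOP now €2,485.80.
Claim 2 — €5,731: 40% coinsurance on €5,731 = €2,292.40. Cost to patient: €2,292.40. OOP to date €4,778.20.
Claim 3 — €11,358: deductible already satisfied, so patient's share is 40% × €11,358 = €4,543.20. OOP would hit €9,321.40 > €6,500, so the cap limits the patient to €6,500 − €4,778.20 = €1,721.80.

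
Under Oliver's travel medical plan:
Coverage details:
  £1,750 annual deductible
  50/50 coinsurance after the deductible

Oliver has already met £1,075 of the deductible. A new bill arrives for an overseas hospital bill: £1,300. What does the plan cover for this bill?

Deductible still to meet: £1,750 − £1,075 = £675.
That leaves £1,300 − £675 = £625 for coinsurance.
Coinsurance: £625 × 50% = £312.50.
Traveler responsibility: £675 + £312.50 = £987.50.
Insurer pays the balance: £1,300 − £987.50 = £312.50.

£312.50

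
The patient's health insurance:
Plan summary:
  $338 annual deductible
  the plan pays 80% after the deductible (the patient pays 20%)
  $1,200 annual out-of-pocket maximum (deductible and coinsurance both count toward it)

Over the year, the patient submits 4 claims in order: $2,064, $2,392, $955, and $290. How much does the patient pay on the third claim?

$38.40

Claim 1 — $2,064: $338 finishes the deductible; $1,726 goes to coinsurance; coinsurance $1,726 × 20% = $345.20. Cost to patient: $683.20. OOP to date $683.20.
Claim 2 — $2,392: deductible already satisfied, so patient's share is 20% × $2,392 = $478.40. Cost to patient: $478.40. OOP to date $1,161.60.
Claim 3 — $955: deductible met; 20% of $955 = $191. That would push OOP to $1,352.60, over the $1,200 cap, so patient pays $1,200 − $1,161.60 = $38.40.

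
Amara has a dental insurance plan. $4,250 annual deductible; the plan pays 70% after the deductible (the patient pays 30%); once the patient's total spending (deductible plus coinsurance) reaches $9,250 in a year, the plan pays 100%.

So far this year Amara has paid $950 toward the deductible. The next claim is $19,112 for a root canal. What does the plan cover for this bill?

$11,068.40

Remaining deductible: $4,250 − $950 = $3,300.
That leaves $19,112 − $3,300 = $15,812 for coinsurance.
Patient's 30% share of $15,812 is $4,743.60.
That puts the patient's cost at $3,300 + $4,743.60 = $8,043.60 before any cap.
Cumulative spending $950 + $8,043.60 = $8,993.60 stays under the $9,250 maximum.
The insurer covers the remainder: $19,112 − $8,043.60 = $11,068.40.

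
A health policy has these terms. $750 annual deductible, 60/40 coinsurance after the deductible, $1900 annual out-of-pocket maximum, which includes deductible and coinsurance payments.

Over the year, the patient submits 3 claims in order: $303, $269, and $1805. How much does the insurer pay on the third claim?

$976.20

Bill 1, $303: all of it applies to the deductible. Patient owes $303 (running OOP $303). Insurer: $303 − $303 = $0.
Bill 2, $269: fully absorbed by the deductible. Cost to patient: $269. OOP to date $572. Insurer: $269 − $269 = $0.
Bill 3, $1805: $178 to deductible, leaving $1627; coinsurance $1627 × 40% = $650.80. Cost to patient: $828.80. OOP to date $1400.80. Plan pays $1805 − $828.80 = $976.20.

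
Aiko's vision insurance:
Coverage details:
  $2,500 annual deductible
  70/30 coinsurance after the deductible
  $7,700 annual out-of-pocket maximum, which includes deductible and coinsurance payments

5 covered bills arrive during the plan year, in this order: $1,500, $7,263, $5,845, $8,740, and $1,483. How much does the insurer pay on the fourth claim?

$7,172.40

Claim 1 ($1,500): fully absorbed by the deductible. Member owes $1,500 (running OOP $1,500). Insurer: $1,500 − $1,500 = $0.
Claim 2 ($7,263): $1,000 finishes the deductible; $6,263 goes to coinsurance; 30% of $6,263 = $1,878.90. Cost to member: $2,878.90. OOP to date $4,378.90. Insurer: $7,263 − $2,878.90 = $4,384.10.
Claim 3 ($5,845): 30% coinsurance on $5,845 = $1,753.50. Cost to member: $1,753.50. OOP to date $6,132.40. Plan pays $5,845 − $1,753.50 = $4,091.50.
Claim 4 ($8,740): deductible already satisfied, so member's share is 30% × $8,740 = $2,622. OOP would hit $8,754.40 > $7,700, so the cap limits the member to $7,700 − $6,132.40 = $1,567.60. Plan pays $8,740 − $1,567.60 = $7,172.40.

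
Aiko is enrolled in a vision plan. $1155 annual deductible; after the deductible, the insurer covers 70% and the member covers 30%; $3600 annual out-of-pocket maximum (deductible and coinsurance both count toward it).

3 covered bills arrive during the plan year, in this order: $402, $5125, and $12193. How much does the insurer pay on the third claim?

Bill 1, $402: fully absorbed by the deductible. Cost to member: $402. OOP to date $402. Insurer: $402 − $402 = $0.
Bill 2, $5125: $753 finishes the deductible; $4372 goes to coinsurance; coinsurance $4372 × 30% = $1311.60. Member owes $2064.60 (running OOP $2466.60). Plan pays $5125 − $2064.60 = $3060.40.
Bill 3, $12193: deductible already satisfied, so member's share is 30% × $12193 = $3657.90. OOP would hit $6124.50 > $3600, so the cap limits the member to $3600 − $2466.60 = $1133.40. Insurer: $12193 − $1133.40 = $11059.60.

$11059.60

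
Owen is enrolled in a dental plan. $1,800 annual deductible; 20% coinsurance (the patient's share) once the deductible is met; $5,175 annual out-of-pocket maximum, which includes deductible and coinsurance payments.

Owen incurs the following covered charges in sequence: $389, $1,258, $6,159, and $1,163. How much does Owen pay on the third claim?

#1 ($389): all of it applies to the deductible. Patient pays $389; OOP now $389.
#2 ($1,258): all of it applies to the deductible. Patient pays $1,258; OOP now $1,647.
#3 ($6,159): deductible takes $153, $6,006 remains; patient's 20% is $1,201.20. Patient pays $1,354.20; OOP now $3,001.20.

$1,354.20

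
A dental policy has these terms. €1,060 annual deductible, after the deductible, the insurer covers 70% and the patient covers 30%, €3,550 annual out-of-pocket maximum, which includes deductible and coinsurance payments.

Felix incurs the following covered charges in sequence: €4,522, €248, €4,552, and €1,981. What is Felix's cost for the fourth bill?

Claim 1 (€4,522): €1,060 to deductible, leaving €3,462; 30% of €3,462 = €1,038.60. Patient pays €2,098.60; OOP now €2,098.60.
Claim 2 (€248): deductible met; 30% of €248 = €74.40. Cost to patient: €74.40. OOP to date €2,173.
Claim 3 (€4,552): deductible already satisfied, so patient's share is 30% × €4,552 = €1,365.60. Cost to patient: €1,365.60. OOP to date €3,538.60.
Claim 4 (€1,981): 30% coinsurance on €1,981 = €594.30. OOP would hit €4,132.90 > €3,550, so the cap limits the patient to €3,550 − €3,538.60 = €11.40.

€11.40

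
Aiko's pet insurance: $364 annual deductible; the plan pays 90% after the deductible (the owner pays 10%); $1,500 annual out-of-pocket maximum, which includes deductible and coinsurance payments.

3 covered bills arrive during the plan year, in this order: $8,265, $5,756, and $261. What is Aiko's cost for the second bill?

$345.90

#1 ($8,265): $364 to deductible, leaving $7,901; 10% of $7,901 = $790.10. Owner pays $1,154.10; OOP now $1,154.10.
#2 ($5,756): deductible met; 10% of $5,756 = $575.60. Adding that to $1,154.10 gives $1,729.70, past the $1,500 cap; owner pays only $1,500 − $1,154.10 = $345.90.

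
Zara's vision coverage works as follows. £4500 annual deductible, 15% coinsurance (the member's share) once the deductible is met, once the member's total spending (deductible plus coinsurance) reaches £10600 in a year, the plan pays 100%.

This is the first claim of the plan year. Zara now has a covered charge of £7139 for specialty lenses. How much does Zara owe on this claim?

Deductible not yet touched, so the first £4500 of the bill goes to the deductible.
After the £4500 deductible portion, £7139 − £4500 = £2639 is subject to coinsurance.
Member's 15% share of £2639 is £395.85.
So the member owes £4500 + £395.85 = £4895.85 before any cap.
Total out-of-pocket so far would be £0 + £4895.85 = £4895.85, below the £10600 cap — no reduction.

£4895.85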